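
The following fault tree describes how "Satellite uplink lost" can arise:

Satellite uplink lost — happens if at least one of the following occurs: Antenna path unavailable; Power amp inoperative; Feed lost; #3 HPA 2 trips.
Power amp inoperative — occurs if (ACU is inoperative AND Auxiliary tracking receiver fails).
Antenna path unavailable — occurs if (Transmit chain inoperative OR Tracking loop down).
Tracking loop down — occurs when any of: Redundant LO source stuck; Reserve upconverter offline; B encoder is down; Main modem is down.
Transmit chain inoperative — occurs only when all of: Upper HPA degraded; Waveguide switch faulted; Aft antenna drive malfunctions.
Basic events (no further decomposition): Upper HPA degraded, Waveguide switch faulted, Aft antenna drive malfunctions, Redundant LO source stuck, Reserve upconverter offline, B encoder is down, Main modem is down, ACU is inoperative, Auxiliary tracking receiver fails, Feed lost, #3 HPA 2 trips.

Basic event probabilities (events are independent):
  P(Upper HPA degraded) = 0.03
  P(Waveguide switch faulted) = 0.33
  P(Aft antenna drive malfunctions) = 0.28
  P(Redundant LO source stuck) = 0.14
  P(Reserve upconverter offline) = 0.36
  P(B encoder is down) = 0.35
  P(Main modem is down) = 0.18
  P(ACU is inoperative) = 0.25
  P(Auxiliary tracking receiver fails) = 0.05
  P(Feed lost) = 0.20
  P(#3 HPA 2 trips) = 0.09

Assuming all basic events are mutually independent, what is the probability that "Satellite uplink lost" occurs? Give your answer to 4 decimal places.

P(Transmit chain inoperative) [AND] = 0.03 × 0.33 × 0.28 = 0.002772
P(Tracking loop down) [OR] = 1 − (1−0.14) × (1−0.36) × (1−0.35) × (1−0.18) = 0.706637
P(Antenna path unavailable) [OR] = 1 − (1−0.002772) × (1−0.706637) = 0.707450
P(Power amp inoperative) [AND] = 0.25 × 0.05 = 0.012500
P(Satellite uplink lost) [OR] = 1 − (1−0.707450) × (1−0.012500) × (1−0.20) × (1−0.09) = 0.789686
Rounded to 4 decimal places: P(Satellite uplink lost) ≈ 0.7897.

0.7897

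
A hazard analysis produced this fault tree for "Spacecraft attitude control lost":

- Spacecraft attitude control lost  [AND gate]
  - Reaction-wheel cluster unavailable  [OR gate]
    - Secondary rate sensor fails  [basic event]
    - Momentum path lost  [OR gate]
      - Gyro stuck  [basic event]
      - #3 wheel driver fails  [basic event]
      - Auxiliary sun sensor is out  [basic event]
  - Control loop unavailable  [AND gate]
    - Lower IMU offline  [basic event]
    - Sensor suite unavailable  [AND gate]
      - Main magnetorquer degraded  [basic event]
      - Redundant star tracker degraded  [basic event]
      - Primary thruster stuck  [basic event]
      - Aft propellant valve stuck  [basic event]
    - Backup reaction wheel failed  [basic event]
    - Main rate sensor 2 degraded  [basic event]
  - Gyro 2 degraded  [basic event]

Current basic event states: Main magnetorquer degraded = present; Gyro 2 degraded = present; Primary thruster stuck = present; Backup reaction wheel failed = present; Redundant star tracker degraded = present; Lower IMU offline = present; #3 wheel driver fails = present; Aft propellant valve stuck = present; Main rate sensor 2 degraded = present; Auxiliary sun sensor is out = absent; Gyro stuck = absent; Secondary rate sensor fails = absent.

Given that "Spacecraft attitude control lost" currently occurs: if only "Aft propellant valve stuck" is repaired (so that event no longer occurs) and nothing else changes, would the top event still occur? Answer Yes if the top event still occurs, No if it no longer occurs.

Counterfactual: set "Aft propellant valve stuck" to not occurred.
Momentum path lost [OR]: Gyro stuck=not, #3 wheel driver fails=occurs, Auxiliary sun sensor is out=not → at least one input occurs → occurs.
Reaction-wheel cluster unavailable [OR]: Secondary rate sensor fails=not, Momentum path lost=occurs → at least one input occurs → occurs.
Sensor suite unavailable [AND]: Main magnetorquer degraded=occurs, Redundant star tracker degraded=occurs, Primary thruster stuck=occurs, Aft propellant valve stuck=not → not all inputs occur → does not occur.
Control loop unavailable [AND]: Lower IMU offline=occurs, Sensor suite unavailable=not, Backup reaction wheel failed=occurs, Main rate sensor 2 degraded=occurs → not all inputs occur → does not occur.
Spacecraft attitude control lost [AND]: Reaction-wheel cluster unavailable=occurs, Control loop unavailable=not, Gyro 2 degraded=occurs → not all inputs occur → does not occur.

No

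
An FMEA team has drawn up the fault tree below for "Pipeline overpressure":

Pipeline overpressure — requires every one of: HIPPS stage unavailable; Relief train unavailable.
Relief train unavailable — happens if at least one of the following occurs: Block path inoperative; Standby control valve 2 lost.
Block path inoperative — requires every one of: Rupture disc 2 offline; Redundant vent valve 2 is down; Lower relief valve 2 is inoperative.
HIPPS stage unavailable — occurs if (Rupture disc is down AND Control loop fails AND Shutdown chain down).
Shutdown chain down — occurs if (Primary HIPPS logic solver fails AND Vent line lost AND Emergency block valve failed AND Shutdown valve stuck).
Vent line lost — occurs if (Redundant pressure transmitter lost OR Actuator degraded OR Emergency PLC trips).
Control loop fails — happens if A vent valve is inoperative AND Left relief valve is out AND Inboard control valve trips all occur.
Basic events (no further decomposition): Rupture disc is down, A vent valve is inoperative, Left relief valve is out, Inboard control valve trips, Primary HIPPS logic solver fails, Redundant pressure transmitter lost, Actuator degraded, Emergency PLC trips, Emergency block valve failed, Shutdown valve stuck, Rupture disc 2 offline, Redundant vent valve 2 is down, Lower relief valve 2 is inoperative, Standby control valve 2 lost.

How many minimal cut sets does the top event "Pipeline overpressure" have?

Control loop fails [AND]: one cut set from each child combined → 1 × 1 × 1 = 1 cut set(s).
Vent line lost [OR]: union of children's cut sets → 3 cut set(s).
Shutdown chain down [AND]: one cut set from each child combined → 1 × 3 × 1 × 1 = 3 cut set(s).
HIPPS stage unavailable [AND]: one cut set from each child combined → 1 × 1 × 3 = 3 cut set(s).
Block path inoperative [AND]: one cut set from each child combined → 1 × 1 × 1 = 1 cut set(s).
Relief train unavailable [OR]: union of children's cut sets → 2 cut set(s).
Pipeline overpressure [AND]: one cut set from each child combined → 3 × 2 = 6 cut set(s).
Minimal cut sets: {A vent valve is inoperative, Emergency block valve failed, Inboard control valve trips, Left relief valve is out, Lower relief valve 2 is inoperative, Primary HIPPS logic solver fails, Redundant pressure transmitter lost, Redundant vent valve 2 is down, Rupture disc 2 offline, Rupture disc is down, Shutdown valve stuck}; {A vent valve is inoperative, Emergency block valve failed, Inboard control valve trips, Left relief valve is out, Primary HIPPS logic solver fails, Redundant pressure transmitter lost, Rupture disc is down, Shutdown valve stuck, Standby control valve 2 lost}; {A vent valve is inoperative, Actuator degraded, Emergency block valve failed, Inboard control valve trips, Left relief valve is out, Lower relief valve 2 is inoperative, Primary HIPPS logic solver fails, Redundant vent valve 2 is down, Rupture disc 2 offline, Rupture disc is down, Shutdown valve stuck}; {A vent valve is inoperative, Actuator degraded, Emergency block valve failed, Inboard control valve trips, Left relief valve is out, Primary HIPPS logic solver fails, Rupture disc is down, Shutdown valve stuck, Standby control valve 2 lost}; {A vent valve is inoperative, Emergency PLC trips, Emergency block valve failed, Inboard control valve trips, Left relief valve is out, Lower relief valve 2 is inoperative, Primary HIPPS logic solver fails, Redundant vent valve 2 is down, Rupture disc 2 offline, Rupture disc is down, Shutdown valve stuck}; {A vent valve is inoperative, Emergency PLC trips, Emergency block valve failed, Inboard control valve trips, Left relief valve is out, Primary HIPPS logic solver fails, Rupture disc is down, Shutdown valve stuck, Standby control valve 2 lost}.

6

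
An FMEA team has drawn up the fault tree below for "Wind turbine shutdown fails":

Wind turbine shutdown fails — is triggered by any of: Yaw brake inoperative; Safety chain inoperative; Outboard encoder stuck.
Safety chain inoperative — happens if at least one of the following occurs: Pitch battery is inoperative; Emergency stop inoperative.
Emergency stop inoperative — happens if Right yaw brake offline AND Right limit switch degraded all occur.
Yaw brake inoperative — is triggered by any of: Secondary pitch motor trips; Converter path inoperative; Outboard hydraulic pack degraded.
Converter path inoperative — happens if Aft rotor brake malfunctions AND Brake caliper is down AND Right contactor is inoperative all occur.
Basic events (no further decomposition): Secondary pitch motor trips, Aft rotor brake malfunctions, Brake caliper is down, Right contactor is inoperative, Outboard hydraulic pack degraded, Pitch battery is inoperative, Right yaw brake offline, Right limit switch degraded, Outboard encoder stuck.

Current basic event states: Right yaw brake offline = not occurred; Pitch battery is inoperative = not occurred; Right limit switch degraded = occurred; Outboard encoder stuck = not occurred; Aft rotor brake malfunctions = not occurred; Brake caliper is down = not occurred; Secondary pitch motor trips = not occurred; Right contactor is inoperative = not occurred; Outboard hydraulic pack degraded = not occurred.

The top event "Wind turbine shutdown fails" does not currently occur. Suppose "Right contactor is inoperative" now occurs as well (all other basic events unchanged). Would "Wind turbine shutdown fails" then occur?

Counterfactual: set "Right contactor is inoperative" to occurred.
Converter path inoperative [AND]: Aft rotor brake malfunctions=not, Brake caliper is down=not, Right contactor is inoperative=occurs → not all inputs occur → does not occur.
Yaw brake inoperative [OR]: Secondary pitch motor trips=not, Converter path inoperative=not, Outboard hydraulic pack degraded=not → no input occurs → does not occur.
Emergency stop inoperative [AND]: Right yaw brake offline=not, Right limit switch degraded=occurs → not all inputs occur → does not occur.
Safety chain inoperative [OR]: Pitch battery is inoperative=not, Emergency stop inoperative=not → no input occurs → does not occur.
Wind turbine shutdown fails [OR]: Yaw brake inoperative=not, Safety chain inoperative=not, Outboard encoder stuck=not → no input occurs → does not occur.

No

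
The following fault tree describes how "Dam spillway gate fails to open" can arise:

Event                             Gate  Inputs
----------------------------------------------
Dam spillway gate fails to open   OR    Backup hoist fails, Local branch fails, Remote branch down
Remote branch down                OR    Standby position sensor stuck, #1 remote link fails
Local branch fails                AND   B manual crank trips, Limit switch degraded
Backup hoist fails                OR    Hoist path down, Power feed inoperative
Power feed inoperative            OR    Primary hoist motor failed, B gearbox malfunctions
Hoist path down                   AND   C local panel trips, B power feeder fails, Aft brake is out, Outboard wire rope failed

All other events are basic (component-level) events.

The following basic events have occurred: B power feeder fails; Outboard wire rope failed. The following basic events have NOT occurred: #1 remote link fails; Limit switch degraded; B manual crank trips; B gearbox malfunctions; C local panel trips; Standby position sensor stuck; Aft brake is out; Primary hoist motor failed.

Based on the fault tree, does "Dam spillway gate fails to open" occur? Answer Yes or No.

Hoist path down [AND]: C local panel trips=not, B power feeder fails=occurs, Aft brake is out=not, Outboard wire rope failed=occurs → not all inputs occur → does not occur.
Power feed inoperative [OR]: Primary hoist motor failed=not, B gearbox malfunctions=not → no input occurs → does not occur.
Backup hoist fails [OR]: Hoist path down=not, Power feed inoperative=not → no input occurs → does not occur.
Local branch fails [AND]: B manual crank trips=not, Limit switch degraded=not → not all inputs occur → does not occur.
Remote branch down [OR]: Standby position sensor stuck=not, #1 remote link fails=not → no input occurs → does not occur.
Dam spillway gate fails to open [OR]: Backup hoist fails=not, Local branch fails=not, Remote branch down=not → no input occurs → does not occur.

No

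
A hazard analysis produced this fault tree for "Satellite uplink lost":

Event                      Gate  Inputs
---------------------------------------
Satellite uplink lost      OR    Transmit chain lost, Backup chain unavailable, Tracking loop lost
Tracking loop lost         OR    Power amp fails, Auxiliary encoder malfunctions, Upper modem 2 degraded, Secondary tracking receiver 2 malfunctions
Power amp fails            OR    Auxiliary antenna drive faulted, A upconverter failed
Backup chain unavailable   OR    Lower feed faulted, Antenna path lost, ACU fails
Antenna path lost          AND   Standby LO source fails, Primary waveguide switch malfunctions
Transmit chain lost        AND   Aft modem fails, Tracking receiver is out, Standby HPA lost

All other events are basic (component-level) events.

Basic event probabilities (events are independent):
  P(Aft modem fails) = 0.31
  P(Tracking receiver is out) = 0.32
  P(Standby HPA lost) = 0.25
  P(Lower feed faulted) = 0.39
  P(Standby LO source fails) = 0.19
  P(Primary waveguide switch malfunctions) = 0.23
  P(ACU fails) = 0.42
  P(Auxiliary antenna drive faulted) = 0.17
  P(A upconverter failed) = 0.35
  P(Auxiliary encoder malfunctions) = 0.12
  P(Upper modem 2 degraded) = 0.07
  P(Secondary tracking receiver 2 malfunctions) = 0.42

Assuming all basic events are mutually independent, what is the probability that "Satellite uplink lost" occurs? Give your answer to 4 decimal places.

0.9155

P(Transmit chain lost) [AND] = 0.31 × 0.32 × 0.25 = 0.024800
P(Antenna path lost) [AND] = 0.19 × 0.23 = 0.043700
P(Backup chain unavailable) [OR] = 1 − (1−0.39) × (1−0.043700) × (1−0.42) = 0.661661
P(Power amp fails) [OR] = 1 − (1−0.17) × (1−0.35) = 0.460500
P(Tracking loop lost) [OR] = 1 − (1−0.460500) × (1−0.12) × (1−0.07) × (1−0.42) = 0.743914
P(Satellite uplink lost) [OR] = 1 − (1−0.024800) × (1−0.661661) × (1−0.743914) = 0.915505
Rounded to 4 decimal places: P(Satellite uplink lost) ≈ 0.9155.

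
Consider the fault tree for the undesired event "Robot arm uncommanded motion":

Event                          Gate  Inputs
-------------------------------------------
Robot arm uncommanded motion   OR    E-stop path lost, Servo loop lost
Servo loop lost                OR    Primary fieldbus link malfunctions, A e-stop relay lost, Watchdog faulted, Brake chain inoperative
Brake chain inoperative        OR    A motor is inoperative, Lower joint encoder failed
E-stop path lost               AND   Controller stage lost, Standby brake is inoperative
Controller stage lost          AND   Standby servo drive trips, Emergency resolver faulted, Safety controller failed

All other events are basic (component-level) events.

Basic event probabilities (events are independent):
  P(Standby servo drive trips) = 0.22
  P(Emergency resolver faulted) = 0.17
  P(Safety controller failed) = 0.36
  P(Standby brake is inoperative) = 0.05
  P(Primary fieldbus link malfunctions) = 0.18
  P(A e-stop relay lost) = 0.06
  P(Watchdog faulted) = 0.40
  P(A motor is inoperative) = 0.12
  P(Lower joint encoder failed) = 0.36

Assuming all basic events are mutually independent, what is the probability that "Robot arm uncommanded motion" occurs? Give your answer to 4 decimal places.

P(Controller stage lost) [AND] = 0.22 × 0.17 × 0.36 = 0.013464
P(E-stop path lost) [AND] = 0.013464 × 0.05 = 0.000673
P(Brake chain inoperative) [OR] = 1 − (1−0.12) × (1−0.36) = 0.436800
P(Servo loop lost) [OR] = 1 − (1−0.18) × (1−0.06) × (1−0.40) × (1−0.436800) = 0.739531
P(Robot arm uncommanded motion) [OR] = 1 − (1−0.000673) × (1−0.739531) = 0.739706
Rounded to 4 decimal places: P(Robot arm uncommanded motion) ≈ 0.7397.

0.7397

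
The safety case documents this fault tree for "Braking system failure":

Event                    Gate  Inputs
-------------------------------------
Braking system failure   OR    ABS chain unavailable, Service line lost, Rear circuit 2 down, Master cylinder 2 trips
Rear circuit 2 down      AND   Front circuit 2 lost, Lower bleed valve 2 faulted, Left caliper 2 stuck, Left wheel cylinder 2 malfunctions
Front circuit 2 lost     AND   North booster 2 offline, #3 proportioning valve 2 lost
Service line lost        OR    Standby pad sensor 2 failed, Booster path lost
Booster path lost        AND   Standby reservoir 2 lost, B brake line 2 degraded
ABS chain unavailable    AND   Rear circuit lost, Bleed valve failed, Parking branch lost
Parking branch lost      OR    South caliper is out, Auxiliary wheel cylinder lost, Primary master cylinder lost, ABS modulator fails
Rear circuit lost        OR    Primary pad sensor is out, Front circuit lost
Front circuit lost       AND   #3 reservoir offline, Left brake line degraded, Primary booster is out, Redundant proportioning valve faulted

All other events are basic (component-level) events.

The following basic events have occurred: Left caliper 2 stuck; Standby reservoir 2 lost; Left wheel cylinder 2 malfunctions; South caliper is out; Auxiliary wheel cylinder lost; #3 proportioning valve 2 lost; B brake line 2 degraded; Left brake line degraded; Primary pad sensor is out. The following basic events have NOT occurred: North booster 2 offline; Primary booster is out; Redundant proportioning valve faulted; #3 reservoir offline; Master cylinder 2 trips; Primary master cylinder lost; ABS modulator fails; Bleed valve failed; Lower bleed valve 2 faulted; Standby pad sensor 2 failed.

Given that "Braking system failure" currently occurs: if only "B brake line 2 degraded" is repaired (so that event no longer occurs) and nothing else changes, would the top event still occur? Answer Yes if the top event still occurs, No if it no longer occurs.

No

Counterfactual: set "B brake line 2 degraded" to not occurred.
Front circuit lost [AND]: #3 reservoir offline=not, Left brake line degraded=occurs, Primary booster is out=not, Redundant proportioning valve faulted=not → not all inputs occur → does not occur.
Rear circuit lost [OR]: Primary pad sensor is out=occurs, Front circuit lost=not → at least one input occurs → occurs.
Parking branch lost [OR]: South caliper is out=occurs, Auxiliary wheel cylinder lost=occurs, Primary master cylinder lost=not, ABS modulator fails=not → at least one input occurs → occurs.
ABS chain unavailable [AND]: Rear circuit lost=occurs, Bleed valve failed=not, Parking branch lost=occurs → not all inputs occur → does not occur.
Booster path lost [AND]: Standby reservoir 2 lost=occurs, B brake line 2 degraded=not → not all inputs occur → does not occur.
Service line lost [OR]: Standby pad sensor 2 failed=not, Booster path lost=not → no input occurs → does not occur.
Front circuit 2 lost [AND]: North booster 2 offline=not, #3 proportioning valve 2 lost=occurs → not all inputs occur → does not occur.
Rear circuit 2 down [AND]: Front circuit 2 lost=not, Lower bleed valve 2 faulted=not, Left caliper 2 stuck=occurs, Left wheel cylinder 2 malfunctions=occurs → not all inputs occur → does not occur.
Braking system failure [OR]: ABS chain unavailable=not, Service line lost=not, Rear circuit 2 down=not, Master cylinder 2 trips=not → no input occurs → does not occur.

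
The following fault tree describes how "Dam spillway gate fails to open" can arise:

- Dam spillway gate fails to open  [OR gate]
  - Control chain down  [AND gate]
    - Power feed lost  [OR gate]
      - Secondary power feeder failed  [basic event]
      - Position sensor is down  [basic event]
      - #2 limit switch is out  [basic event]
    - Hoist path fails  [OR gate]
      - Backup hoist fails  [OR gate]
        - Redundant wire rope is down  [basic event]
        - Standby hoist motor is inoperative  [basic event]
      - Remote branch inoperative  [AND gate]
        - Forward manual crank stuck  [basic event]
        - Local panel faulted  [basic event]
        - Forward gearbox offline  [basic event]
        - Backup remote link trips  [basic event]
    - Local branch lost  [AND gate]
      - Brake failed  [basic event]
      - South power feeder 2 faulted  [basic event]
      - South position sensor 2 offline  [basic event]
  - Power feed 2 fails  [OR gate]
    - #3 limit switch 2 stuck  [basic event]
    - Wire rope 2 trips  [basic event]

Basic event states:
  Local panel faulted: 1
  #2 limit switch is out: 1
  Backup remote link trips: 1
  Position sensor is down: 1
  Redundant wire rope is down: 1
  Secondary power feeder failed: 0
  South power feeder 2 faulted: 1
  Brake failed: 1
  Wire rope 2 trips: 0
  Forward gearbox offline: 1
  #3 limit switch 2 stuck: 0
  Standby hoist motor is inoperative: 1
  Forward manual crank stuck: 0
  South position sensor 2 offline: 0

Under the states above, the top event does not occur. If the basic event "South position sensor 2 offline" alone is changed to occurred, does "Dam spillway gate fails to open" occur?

Yes

Counterfactual: set "South position sensor 2 offline" to occurred.
Power feed lost [OR]: Secondary power feeder failed=not, Position sensor is down=occurs, #2 limit switch is out=occurs → at least one input occurs → occurs.
Backup hoist fails [OR]: Redundant wire rope is down=occurs, Standby hoist motor is inoperative=occurs → at least one input occurs → occurs.
Remote branch inoperative [AND]: Forward manual crank stuck=not, Local panel faulted=occurs, Forward gearbox offline=occurs, Backup remote link trips=occurs → not all inputs occur → does not occur.
Hoist path fails [OR]: Backup hoist fails=occurs, Remote branch inoperative=not → at least one input occurs → occurs.
Local branch lost [AND]: Brake failed=occurs, South power feeder 2 faulted=occurs, South position sensor 2 offline=occurs → all inputs occur → occurs.
Control chain down [AND]: Power feed lost=occurs, Hoist path fails=occurs, Local branch lost=occurs → all inputs occur → occurs.
Power feed 2 fails [OR]: #3 limit switch 2 stuck=not, Wire rope 2 trips=not → no input occurs → does not occur.
Dam spillway gate fails to open [OR]: Control chain down=occurs, Power feed 2 fails=not → at least one input occurs → occurs.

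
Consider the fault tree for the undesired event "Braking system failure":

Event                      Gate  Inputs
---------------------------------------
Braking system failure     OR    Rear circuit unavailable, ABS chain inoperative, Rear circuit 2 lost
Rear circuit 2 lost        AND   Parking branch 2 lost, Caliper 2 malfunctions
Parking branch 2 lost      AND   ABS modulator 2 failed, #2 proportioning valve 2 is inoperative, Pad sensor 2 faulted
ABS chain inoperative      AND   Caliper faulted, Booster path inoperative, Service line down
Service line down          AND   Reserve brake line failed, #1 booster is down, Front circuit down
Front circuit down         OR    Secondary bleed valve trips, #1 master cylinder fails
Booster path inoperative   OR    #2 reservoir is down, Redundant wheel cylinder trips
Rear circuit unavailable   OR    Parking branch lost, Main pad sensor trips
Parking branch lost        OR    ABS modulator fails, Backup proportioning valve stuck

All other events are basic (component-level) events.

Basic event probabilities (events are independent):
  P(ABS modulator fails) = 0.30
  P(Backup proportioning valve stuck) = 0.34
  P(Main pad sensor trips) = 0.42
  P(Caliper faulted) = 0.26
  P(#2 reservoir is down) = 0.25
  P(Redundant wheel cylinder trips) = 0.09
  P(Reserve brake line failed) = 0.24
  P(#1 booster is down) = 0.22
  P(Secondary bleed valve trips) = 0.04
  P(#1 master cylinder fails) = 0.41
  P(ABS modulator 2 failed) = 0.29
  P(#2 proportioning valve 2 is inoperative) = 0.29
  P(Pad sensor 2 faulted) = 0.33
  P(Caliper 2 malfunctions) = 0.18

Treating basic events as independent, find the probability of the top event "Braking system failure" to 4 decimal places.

P(Parking branch lost) [OR] = 1 − (1−0.30) × (1−0.34) = 0.538000
P(Rear circuit unavailable) [OR] = 1 − (1−0.538000) × (1−0.42) = 0.732040
P(Booster path inoperative) [OR] = 1 − (1−0.25) × (1−0.09) = 0.317500
P(Front circuit down) [OR] = 1 − (1−0.04) × (1−0.41) = 0.433600
P(Service line down) [AND] = 0.24 × 0.22 × 0.433600 = 0.022894
P(ABS chain inoperative) [AND] = 0.26 × 0.317500 × 0.022894 = 0.001890
P(Parking branch 2 lost) [AND] = 0.29 × 0.29 × 0.33 = 0.027753
P(Rear circuit 2 lost) [AND] = 0.027753 × 0.18 = 0.004996
P(Braking system failure) [OR] = 1 − (1−0.732040) × (1−0.001890) × (1−0.004996) = 0.733883
Rounded to 4 decimal places: P(Braking system failure) ≈ 0.7339.

0.7339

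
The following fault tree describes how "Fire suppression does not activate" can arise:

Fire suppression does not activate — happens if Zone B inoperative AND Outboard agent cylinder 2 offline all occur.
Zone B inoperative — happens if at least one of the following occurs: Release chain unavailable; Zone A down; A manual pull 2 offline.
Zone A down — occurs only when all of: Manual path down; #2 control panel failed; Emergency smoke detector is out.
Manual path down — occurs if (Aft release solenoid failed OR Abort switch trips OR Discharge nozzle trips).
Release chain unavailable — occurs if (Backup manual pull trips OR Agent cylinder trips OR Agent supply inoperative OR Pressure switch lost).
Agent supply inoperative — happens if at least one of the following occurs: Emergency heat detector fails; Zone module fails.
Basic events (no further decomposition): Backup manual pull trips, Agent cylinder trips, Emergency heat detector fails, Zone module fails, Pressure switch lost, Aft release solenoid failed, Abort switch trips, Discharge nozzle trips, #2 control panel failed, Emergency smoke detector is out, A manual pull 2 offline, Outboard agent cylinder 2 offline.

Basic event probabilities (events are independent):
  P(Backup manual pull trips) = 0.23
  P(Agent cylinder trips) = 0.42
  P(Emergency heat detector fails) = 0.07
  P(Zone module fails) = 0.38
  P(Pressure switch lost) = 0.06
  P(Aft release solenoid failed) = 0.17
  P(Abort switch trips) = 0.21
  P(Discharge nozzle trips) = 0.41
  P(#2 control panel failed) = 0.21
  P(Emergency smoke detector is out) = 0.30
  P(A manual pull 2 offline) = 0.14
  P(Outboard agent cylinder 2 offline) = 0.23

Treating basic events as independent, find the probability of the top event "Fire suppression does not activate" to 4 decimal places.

0.1840

P(Agent supply inoperative) [OR] = 1 − (1−0.07) × (1−0.38) = 0.423400
P(Release chain unavailable) [OR] = 1 − (1−0.23) × (1−0.42) × (1−0.423400) × (1−0.06) = 0.757941
P(Manual path down) [OR] = 1 − (1−0.17) × (1−0.21) × (1−0.41) = 0.613137
P(Zone A down) [AND] = 0.613137 × 0.21 × 0.30 = 0.038628
P(Zone B inoperative) [OR] = 1 − (1−0.757941) × (1−0.038628) × (1−0.14) = 0.799870
P(Fire suppression does not activate) [AND] = 0.799870 × 0.23 = 0.183970
Rounded to 4 decimal places: P(Fire suppression does not activate) ≈ 0.1840.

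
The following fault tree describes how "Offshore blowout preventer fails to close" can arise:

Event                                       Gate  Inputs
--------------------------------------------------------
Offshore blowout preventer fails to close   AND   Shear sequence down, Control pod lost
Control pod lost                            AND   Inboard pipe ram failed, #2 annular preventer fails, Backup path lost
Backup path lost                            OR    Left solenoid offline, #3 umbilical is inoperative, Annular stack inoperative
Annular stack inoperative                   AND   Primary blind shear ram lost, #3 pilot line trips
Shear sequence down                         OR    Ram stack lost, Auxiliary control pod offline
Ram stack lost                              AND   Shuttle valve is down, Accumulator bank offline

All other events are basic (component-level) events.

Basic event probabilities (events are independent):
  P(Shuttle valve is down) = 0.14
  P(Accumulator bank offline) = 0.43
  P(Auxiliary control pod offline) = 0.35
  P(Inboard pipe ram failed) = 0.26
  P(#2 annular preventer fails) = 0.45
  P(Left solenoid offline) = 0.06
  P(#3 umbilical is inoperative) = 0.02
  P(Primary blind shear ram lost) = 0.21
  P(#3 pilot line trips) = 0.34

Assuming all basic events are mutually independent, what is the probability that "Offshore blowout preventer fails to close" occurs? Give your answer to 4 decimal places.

P(Ram stack lost) [AND] = 0.14 × 0.43 = 0.060200
P(Shear sequence down) [OR] = 1 − (1−0.060200) × (1−0.35) = 0.389130
P(Annular stack inoperative) [AND] = 0.21 × 0.34 = 0.071400
P(Backup path lost) [OR] = 1 − (1−0.06) × (1−0.02) × (1−0.071400) = 0.144574
P(Control pod lost) [AND] = 0.26 × 0.45 × 0.144574 = 0.016915
P(Offshore blowout preventer fails to close) [AND] = 0.389130 × 0.016915 = 0.006582
Rounded to 4 decimal places: P(Offshore blowout preventer fails to close) ≈ 0.0066.

0.0066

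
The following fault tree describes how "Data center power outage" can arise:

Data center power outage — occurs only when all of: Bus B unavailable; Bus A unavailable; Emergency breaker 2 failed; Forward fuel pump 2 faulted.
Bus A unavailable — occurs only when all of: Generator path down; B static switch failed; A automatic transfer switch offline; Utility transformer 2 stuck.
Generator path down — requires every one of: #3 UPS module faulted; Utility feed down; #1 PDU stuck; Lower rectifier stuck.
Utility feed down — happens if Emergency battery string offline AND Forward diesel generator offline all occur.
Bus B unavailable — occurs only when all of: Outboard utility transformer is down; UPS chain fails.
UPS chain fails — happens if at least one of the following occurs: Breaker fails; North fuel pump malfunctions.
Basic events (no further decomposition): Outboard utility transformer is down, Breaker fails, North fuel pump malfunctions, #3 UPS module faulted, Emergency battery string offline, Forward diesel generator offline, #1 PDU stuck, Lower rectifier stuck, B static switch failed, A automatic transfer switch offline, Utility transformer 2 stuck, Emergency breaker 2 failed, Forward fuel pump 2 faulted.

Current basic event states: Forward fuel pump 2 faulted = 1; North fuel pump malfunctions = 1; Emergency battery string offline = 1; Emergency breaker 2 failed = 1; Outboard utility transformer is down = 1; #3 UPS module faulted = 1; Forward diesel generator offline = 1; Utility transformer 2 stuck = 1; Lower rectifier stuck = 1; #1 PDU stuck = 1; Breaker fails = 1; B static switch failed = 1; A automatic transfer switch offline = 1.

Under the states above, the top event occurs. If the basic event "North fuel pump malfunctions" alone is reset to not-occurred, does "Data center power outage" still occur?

Yes

Counterfactual: set "North fuel pump malfunctions" to not occurred.
UPS chain fails [OR]: Breaker fails=occurs, North fuel pump malfunctions=not → at least one input occurs → occurs.
Bus B unavailable [AND]: Outboard utility transformer is down=occurs, UPS chain fails=occurs → all inputs occur → occurs.
Utility feed down [AND]: Emergency battery string offline=occurs, Forward diesel generator offline=occurs → all inputs occur → occurs.
Generator path down [AND]: #3 UPS module faulted=occurs, Utility feed down=occurs, #1 PDU stuck=occurs, Lower rectifier stuck=occurs → all inputs occur → occurs.
Bus A unavailable [AND]: Generator path down=occurs, B static switch failed=occurs, A automatic transfer switch offline=occurs, Utility transformer 2 stuck=occurs → all inputs occur → occurs.
Data center power outage [AND]: Bus B unavailable=occurs, Bus A unavailable=occurs, Emergency breaker 2 failed=occurs, Forward fuel pump 2 faulted=occurs → all inputs occur → occurs.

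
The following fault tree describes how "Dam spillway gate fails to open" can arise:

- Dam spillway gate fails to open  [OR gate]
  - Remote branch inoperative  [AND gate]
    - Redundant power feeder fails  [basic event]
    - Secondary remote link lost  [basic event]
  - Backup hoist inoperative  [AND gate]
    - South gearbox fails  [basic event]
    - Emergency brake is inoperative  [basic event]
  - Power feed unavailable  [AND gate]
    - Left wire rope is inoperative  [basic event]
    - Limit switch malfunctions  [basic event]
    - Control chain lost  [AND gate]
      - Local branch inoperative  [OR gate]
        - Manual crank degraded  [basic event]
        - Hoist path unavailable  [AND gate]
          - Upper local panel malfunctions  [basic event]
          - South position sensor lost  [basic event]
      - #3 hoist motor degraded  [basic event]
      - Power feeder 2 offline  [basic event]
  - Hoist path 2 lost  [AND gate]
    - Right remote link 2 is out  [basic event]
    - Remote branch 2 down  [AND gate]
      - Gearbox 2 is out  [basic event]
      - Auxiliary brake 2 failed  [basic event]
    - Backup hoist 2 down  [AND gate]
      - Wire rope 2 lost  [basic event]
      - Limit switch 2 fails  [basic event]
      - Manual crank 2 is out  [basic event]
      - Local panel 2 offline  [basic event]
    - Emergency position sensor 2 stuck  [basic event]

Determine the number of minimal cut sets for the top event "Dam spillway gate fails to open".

5

Remote branch inoperative [AND]: one cut set from each child combined → 1 × 1 = 1 cut set(s).
Backup hoist inoperative [AND]: one cut set from each child combined → 1 × 1 = 1 cut set(s).
Hoist path unavailable [AND]: one cut set from each child combined → 1 × 1 = 1 cut set(s).
Local branch inoperative [OR]: union of children's cut sets → 2 cut set(s).
Control chain lost [AND]: one cut set from each child combined → 2 × 1 × 1 = 2 cut set(s).
Power feed unavailable [AND]: one cut set from each child combined → 1 × 1 × 2 = 2 cut set(s).
Remote branch 2 down [AND]: one cut set from each child combined → 1 × 1 = 1 cut set(s).
Backup hoist 2 down [AND]: one cut set from each child combined → 1 × 1 × 1 × 1 = 1 cut set(s).
Hoist path 2 lost [AND]: one cut set from each child combined → 1 × 1 × 1 × 1 = 1 cut set(s).
Dam spillway gate fails to open [OR]: union of children's cut sets → 5 cut set(s).
Minimal cut sets: {Redundant power feeder fails, Secondary remote link lost}; {Emergency brake is inoperative, South gearbox fails}; {#3 hoist motor degraded, Left wire rope is inoperative, Limit switch malfunctions, Manual crank degraded, Power feeder 2 offline}; {#3 hoist motor degraded, Left wire rope is inoperative, Limit switch malfunctions, Power feeder 2 offline, South position sensor lost, Upper local panel malfunctions}; {Auxiliary brake 2 failed, Emergency position sensor 2 stuck, Gearbox 2 is out, Limit switch 2 fails, Local panel 2 offline, Manual crank 2 is out, Right remote link 2 is out, Wire rope 2 lost}.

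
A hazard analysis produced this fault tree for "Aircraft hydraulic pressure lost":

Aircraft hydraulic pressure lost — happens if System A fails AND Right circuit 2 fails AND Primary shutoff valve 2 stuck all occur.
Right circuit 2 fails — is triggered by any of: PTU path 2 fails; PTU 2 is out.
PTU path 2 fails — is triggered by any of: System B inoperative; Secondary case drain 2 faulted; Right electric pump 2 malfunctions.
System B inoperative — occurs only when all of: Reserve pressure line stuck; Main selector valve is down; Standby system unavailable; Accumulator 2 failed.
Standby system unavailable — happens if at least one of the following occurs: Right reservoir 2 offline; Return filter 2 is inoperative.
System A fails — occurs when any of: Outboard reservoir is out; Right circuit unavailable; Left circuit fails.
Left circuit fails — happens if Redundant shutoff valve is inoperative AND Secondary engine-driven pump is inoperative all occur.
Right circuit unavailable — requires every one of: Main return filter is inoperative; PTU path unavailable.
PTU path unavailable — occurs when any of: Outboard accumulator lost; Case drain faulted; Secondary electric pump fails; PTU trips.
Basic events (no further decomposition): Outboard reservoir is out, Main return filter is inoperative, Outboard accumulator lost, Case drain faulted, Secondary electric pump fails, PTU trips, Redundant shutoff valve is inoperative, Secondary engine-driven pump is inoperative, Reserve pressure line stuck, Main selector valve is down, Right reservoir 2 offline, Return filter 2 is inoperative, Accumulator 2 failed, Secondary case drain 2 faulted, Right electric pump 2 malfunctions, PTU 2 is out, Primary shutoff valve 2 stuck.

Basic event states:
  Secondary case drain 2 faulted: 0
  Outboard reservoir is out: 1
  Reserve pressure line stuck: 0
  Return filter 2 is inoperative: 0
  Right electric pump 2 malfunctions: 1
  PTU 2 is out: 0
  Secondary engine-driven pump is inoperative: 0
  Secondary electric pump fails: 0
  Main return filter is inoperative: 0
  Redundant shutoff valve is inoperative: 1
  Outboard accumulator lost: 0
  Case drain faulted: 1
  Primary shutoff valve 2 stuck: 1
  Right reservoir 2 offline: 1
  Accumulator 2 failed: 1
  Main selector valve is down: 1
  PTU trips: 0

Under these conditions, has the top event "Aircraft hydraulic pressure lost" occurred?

PTU path unavailable [OR]: Outboard accumulator lost=not, Case drain faulted=occurs, Secondary electric pump fails=not, PTU trips=not → at least one input occurs → occurs.
Right circuit unavailable [AND]: Main return filter is inoperative=not, PTU path unavailable=occurs → not all inputs occur → does not occur.
Left circuit fails [AND]: Redundant shutoff valve is inoperative=occurs, Secondary engine-driven pump is inoperative=not → not all inputs occur → does not occur.
System A fails [OR]: Outboard reservoir is out=occurs, Right circuit unavailable=not, Left circuit fails=not → at least one input occurs → occurs.
Standby system unavailable [OR]: Right reservoir 2 offline=occurs, Return filter 2 is inoperative=not → at least one input occurs → occurs.
System B inoperative [AND]: Reserve pressure line stuck=not, Main selector valve is down=occurs, Standby system unavailable=occurs, Accumulator 2 failed=occurs → not all inputs occur → does not occur.
PTU path 2 fails [OR]: System B inoperative=not, Secondary case drain 2 faulted=not, Right electric pump 2 malfunctions=occurs → at least one input occurs → occurs.
Right circuit 2 fails [OR]: PTU path 2 fails=occurs, PTU 2 is out=not → at least one input occurs → occurs.
Aircraft hydraulic pressure lost [AND]: System A fails=occurs, Right circuit 2 fails=occurs, Primary shutoff valve 2 stuck=occurs → all inputs occur → occurs.

Yes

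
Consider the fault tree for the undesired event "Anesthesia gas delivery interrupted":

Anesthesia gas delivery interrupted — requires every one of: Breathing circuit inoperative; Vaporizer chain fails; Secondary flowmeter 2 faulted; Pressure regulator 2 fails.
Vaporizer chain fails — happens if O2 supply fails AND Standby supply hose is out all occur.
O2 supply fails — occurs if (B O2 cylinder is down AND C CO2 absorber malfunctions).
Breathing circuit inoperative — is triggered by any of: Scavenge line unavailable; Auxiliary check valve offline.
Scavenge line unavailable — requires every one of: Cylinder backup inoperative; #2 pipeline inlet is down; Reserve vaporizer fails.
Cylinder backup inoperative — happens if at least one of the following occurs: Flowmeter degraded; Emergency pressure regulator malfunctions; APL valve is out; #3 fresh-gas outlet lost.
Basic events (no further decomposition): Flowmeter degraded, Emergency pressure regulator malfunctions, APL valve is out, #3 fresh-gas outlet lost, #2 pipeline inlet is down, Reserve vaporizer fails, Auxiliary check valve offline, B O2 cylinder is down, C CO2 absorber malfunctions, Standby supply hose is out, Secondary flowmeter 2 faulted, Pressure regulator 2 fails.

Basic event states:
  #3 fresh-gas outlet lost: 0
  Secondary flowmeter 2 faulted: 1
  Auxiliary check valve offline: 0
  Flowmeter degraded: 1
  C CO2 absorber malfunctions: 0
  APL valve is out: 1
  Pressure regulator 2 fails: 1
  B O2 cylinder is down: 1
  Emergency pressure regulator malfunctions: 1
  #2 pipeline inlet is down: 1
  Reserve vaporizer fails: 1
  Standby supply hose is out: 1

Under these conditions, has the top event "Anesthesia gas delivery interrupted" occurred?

Cylinder backup inoperative [OR]: Flowmeter degraded=occurs, Emergency pressure regulator malfunctions=occurs, APL valve is out=occurs, #3 fresh-gas outlet lost=not → at least one input occurs → occurs.
Scavenge line unavailable [AND]: Cylinder backup inoperative=occurs, #2 pipeline inlet is down=occurs, Reserve vaporizer fails=occurs → all inputs occur → occurs.
Breathing circuit inoperative [OR]: Scavenge line unavailable=occurs, Auxiliary check valve offline=not → at least one input occurs → occurs.
O2 supply fails [AND]: B O2 cylinder is down=occurs, C CO2 absorber malfunctions=not → not all inputs occur → does not occur.
Vaporizer chain fails [AND]: O2 supply fails=not, Standby supply hose is out=occurs → not all inputs occur → does not occur.
Anesthesia gas delivery interrupted [AND]: Breathing circuit inoperative=occurs, Vaporizer chain fails=not, Secondary flowmeter 2 faulted=occurs, Pressure regulator 2 fails=occurs → not all inputs occur → does not occur.

No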